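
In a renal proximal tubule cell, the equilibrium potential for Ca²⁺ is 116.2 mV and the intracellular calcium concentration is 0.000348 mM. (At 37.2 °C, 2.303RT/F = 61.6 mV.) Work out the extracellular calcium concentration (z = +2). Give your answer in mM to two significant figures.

Nernst: E = (61.6/2) · log₁₀([out]/[in]), so log₁₀([out]/[in]) = 116.2 × 2 / 61.6 = 3.7727.
[out]/[in] = 10^(3.7727) = 5926.
[out] = 5926 × 0.000348 = 2.062 mM.

2.1 mM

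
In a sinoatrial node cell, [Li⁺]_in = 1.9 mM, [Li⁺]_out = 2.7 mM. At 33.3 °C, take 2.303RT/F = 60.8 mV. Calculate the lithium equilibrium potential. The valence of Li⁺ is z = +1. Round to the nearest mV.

9 mV

E = (60.8/z) · log₁₀([Li⁺]_out/[Li⁺]_in) with z = +1.
= (60.8/1) · log₁₀(2.7/1.9) = 60.80 · log₁₀(1.421)
= 60.80 · (0.1526) = 9.28 mV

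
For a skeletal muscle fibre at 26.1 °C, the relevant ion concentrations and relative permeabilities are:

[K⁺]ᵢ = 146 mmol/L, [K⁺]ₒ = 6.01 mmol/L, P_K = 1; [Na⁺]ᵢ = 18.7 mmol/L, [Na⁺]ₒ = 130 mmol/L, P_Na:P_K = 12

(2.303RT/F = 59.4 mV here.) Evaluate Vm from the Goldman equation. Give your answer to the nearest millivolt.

Vm = 59.4 · log₁₀[(Σ P·[cation]ₒ + Σ P·[anion]ᵢ) / (Σ P·[cation]ᵢ + Σ P·[anion]ₒ)]
Numerator = 1×6.01 + 12×130 = 1566
Denominator = 1×146 + 12×18.7 = 370.4
Vm = 59.4 · log₁₀(4.2279) = 59.4 × (0.6261) = 37.19 mV

37 mV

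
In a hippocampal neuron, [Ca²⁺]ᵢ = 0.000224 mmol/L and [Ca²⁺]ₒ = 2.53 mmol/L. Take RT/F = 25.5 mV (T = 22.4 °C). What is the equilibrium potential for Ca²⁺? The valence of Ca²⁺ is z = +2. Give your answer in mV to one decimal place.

E = (25.5/z) · ln([Ca²⁺]_out/[Ca²⁺]_in) with z = +2.
= (25.5/2) · ln(2.53/0.000224) = 12.75 · ln(1.129e+04)
= 12.75 · (9.3321) = 118.98 mV

119.0 mV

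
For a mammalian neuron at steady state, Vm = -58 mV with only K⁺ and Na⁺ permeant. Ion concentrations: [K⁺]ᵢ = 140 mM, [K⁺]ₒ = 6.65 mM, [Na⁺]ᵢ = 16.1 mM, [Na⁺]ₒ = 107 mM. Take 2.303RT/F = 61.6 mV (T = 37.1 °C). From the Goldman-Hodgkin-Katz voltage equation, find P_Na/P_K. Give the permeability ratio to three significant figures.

Let α = P_Na/P_K. GHK: Vm = 61.6·log₁₀[(Kₒ + α·Naₒ)/(Kᵢ + α·Naᵢ)].
10^(Vm/61.6) = 10^(-58.0/61.6) = 0.1144
So 0.1144·(Kᵢ + α·Naᵢ) = Kₒ + α·Naₒ → α = (0.1144·140.0 − 6.65) / (107.0 − 0.1144·16.1)
α = (16.02 − 6.65) / (107.0 − 1.842) = 9.367/105.2 = 0.08907

0.0891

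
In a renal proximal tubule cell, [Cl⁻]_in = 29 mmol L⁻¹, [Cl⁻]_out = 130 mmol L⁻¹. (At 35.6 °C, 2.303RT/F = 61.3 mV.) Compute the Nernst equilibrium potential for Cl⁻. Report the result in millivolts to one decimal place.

E = (61.3/z) · log₁₀([Cl⁻]_out/[Cl⁻]_in) with z = -1.
For an anion, dividing by z = -1 reverses the sign.
= (61.3/-1) · log₁₀(130/29) = -61.30 · log₁₀(4.483)
= -61.30 · (0.6515) = -39.94 mV

-39.9 mV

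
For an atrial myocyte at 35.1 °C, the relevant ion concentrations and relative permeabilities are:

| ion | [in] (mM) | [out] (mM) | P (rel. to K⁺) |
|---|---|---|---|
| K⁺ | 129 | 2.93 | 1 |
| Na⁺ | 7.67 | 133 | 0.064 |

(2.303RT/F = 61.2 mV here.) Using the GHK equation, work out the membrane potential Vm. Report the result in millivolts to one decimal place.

-64.5 mV

Vm = 61.2 · log₁₀[(Σ P·[cation]ₒ + Σ P·[anion]ᵢ) / (Σ P·[cation]ᵢ + Σ P·[anion]ₒ)]
Numerator = 1×2.93 + 0.064×133 = 11.44
Denominator = 1×129 + 0.064×7.67 = 129.5
Vm = 61.2 · log₁₀(0.088361) = 61.2 × (-1.0537) = -64.49 mV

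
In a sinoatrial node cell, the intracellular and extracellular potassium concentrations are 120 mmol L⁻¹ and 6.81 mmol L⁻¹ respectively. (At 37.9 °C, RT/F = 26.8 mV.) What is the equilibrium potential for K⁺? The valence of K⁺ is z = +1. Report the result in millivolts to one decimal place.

E = (26.8/z) · ln([K⁺]_out/[K⁺]_in) with z = +1.
= (26.8/1) · ln(6.81/120) = 26.80 · ln(0.05675)
= 26.80 · (-2.8691) = -76.89 mV

-76.9 mV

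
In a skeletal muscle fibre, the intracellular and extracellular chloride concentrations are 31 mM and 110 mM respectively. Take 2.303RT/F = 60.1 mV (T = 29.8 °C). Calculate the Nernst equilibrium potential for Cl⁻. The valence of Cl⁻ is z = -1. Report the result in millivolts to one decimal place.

-33.1 mV

E = (60.1/z) · log₁₀([Cl⁻]_out/[Cl⁻]_in) with z = -1.
For an anion, dividing by z = -1 reverses the sign.
= (60.1/-1) · log₁₀(110/31) = -60.10 · log₁₀(3.548)
= -60.10 · (0.5500) = -33.06 mV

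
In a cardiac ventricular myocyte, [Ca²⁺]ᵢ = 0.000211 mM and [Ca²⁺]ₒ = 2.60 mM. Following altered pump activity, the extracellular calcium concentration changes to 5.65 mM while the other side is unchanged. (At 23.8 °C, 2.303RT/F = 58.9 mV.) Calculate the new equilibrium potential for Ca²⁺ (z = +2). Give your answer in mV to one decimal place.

130.4 mV

After the shift: [Ca²⁺]_out = 5.65, [Ca²⁺]_in = 0.000211 mM.
E_new = (58.9/2)·log₁₀(5.65/0.000211) = 29.45 · (4.4278) = 130.40 mV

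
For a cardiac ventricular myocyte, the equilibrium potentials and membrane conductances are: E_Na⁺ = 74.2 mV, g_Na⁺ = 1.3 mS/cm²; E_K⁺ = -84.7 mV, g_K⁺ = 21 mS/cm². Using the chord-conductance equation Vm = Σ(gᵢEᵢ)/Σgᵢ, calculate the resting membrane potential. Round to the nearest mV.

Σ gᵢEᵢ = 1.3·(74.2) + 21·(-84.7) = -1682.24
Σ gᵢ = 1.3 + 21 = 22.3
Vm = -1682.24 / 22.3 = -75.44 mV

-75 mV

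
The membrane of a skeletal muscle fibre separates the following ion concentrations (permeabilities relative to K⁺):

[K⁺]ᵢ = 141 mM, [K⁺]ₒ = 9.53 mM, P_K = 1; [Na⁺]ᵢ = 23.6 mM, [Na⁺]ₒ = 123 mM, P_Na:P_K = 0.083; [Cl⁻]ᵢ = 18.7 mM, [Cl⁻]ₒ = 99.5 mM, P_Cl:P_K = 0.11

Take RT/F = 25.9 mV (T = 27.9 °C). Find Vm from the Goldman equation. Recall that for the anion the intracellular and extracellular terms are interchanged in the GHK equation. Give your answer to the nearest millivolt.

-51 mV

Vm = 25.9 · ln[(Σ P·[cation]ₒ + Σ P·[anion]ᵢ) / (Σ P·[cation]ᵢ + Σ P·[anion]ₒ)]
Numerator = 1×9.53 + 0.083×123 + 0.11×18.7 = 21.8
Denominator = 1×141 + 0.083×23.6 + 0.11×99.5 = 153.9
Vm = 25.9 · ln(0.14162) = 25.9 × (-1.9546) = -50.62 mV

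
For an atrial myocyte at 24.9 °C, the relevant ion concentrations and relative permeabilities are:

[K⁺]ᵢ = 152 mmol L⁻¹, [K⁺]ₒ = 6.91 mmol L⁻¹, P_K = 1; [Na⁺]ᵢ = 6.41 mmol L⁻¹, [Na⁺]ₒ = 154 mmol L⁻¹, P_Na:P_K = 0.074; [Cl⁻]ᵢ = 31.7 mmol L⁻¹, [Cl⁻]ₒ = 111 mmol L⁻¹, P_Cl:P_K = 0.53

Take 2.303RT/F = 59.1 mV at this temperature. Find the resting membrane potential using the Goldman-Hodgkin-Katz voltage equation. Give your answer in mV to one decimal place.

Vm = 59.1 · log₁₀[(Σ P·[cation]ₒ + Σ P·[anion]ᵢ) / (Σ P·[cation]ᵢ + Σ P·[anion]ₒ)]
Numerator = 1×6.91 + 0.074×154 + 0.53×31.7 = 35.11
Denominator = 1×152 + 0.074×6.41 + 0.53×111 = 211.3
Vm = 59.1 · log₁₀(0.16614) = 59.1 × (-0.7795) = -46.07 mV

-46.1 mV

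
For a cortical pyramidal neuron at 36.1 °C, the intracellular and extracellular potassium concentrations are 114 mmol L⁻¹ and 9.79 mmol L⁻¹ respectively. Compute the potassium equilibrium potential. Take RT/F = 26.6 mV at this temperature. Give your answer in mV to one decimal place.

-65.3 mV

E = (26.6/z) · ln([K⁺]_out/[K⁺]_in) with z = +1.
= (26.6/1) · ln(9.79/114) = 26.60 · ln(0.08588)
= 26.60 · (-2.4548) = -65.30 mV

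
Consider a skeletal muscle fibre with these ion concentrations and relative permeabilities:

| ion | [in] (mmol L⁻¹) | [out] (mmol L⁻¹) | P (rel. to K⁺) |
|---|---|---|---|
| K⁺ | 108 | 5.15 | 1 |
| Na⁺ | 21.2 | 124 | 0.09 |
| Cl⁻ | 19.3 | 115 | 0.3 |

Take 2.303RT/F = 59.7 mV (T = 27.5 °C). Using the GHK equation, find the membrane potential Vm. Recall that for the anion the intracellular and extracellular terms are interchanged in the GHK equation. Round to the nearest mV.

-49 mV

Vm = 59.7 · log₁₀[(Σ P·[cation]ₒ + Σ P·[anion]ᵢ) / (Σ P·[cation]ᵢ + Σ P·[anion]ₒ)]
Numerator = 1×5.15 + 0.09×124 + 0.3×19.3 = 22.1
Denominator = 1×108 + 0.09×21.2 + 0.3×115 = 144.4
Vm = 59.7 · log₁₀(0.15304) = 59.7 × (-0.8152) = -48.67 mV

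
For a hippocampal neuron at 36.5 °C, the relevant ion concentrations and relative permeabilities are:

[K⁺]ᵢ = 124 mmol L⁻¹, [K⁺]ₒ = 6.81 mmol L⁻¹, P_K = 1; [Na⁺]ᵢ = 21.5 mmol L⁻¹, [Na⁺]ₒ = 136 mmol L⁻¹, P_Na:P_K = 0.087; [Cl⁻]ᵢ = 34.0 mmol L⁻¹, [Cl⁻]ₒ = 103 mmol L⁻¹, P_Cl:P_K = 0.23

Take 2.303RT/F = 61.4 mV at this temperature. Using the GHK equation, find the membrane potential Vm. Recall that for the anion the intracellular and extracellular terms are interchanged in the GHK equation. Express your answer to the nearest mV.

-46 mV

Vm = 61.4 · log₁₀[(Σ P·[cation]ₒ + Σ P·[anion]ᵢ) / (Σ P·[cation]ᵢ + Σ P·[anion]ₒ)]
Numerator = 1×6.81 + 0.087×136 + 0.23×34.0 = 26.46
Denominator = 1×124 + 0.087×21.5 + 0.23×103 = 149.6
Vm = 61.4 · log₁₀(0.17693) = 61.4 × (-0.7522) = -46.18 mV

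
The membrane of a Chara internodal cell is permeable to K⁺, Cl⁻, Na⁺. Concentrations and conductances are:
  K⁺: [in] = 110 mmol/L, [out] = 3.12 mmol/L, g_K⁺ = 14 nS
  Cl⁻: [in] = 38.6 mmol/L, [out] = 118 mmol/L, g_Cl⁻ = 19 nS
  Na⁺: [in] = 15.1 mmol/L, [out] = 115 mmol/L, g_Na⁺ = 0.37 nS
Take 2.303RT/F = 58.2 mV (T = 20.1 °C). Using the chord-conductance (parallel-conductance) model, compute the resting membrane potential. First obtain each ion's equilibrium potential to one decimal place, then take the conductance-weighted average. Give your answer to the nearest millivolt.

E_K⁺ = (58.2/1)·log₁₀(3.12/110) = -90.0 mV
E_Cl⁻ = (58.2/-1)·log₁₀(118/38.6) = -28.2 mV
E_Na⁺ = (58.2/1)·log₁₀(115/15.1) = 51.3 mV
Vm = (Σ gᵢEᵢ)/(Σ gᵢ) = (14·-90.0 + 19·-28.2 + 0.37·51.3) / (14 + 19 + 0.37)
= -1776.82 / 33.37 = -53.25 mV

-53 mV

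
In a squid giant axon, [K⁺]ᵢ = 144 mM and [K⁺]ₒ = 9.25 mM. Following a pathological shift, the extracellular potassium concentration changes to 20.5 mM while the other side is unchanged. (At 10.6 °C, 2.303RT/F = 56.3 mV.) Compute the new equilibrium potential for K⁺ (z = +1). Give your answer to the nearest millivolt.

-48 mV

After the shift: [K⁺]_out = 20.5, [K⁺]_in = 144 mM.
E_new = (56.3/1)·log₁₀(20.5/144) = 56.30 · (-0.8466) = -47.66 mV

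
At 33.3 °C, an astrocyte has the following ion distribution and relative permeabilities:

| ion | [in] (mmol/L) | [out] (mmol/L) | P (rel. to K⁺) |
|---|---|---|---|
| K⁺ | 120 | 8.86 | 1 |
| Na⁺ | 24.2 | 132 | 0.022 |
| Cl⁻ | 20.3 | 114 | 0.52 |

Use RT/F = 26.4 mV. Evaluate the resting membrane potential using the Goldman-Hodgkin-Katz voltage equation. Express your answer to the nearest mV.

-55 mV

Vm = 26.4 · ln[(Σ P·[cation]ₒ + Σ P·[anion]ᵢ) / (Σ P·[cation]ᵢ + Σ P·[anion]ₒ)]
Numerator = 1×8.86 + 0.022×132 + 0.52×20.3 = 22.32
Denominator = 1×120 + 0.022×24.2 + 0.52×114 = 179.8
Vm = 26.4 · ln(0.12413) = 26.4 × (-2.0864) = -55.08 mV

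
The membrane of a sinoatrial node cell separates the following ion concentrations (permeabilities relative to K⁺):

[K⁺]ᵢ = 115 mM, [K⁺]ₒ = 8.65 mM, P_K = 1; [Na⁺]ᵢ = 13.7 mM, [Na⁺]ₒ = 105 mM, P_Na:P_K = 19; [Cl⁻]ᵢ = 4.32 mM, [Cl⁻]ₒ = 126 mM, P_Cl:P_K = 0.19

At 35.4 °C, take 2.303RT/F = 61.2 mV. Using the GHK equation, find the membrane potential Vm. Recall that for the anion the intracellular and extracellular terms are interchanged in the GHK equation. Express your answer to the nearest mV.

43 mV

Vm = 61.2 · log₁₀[(Σ P·[cation]ₒ + Σ P·[anion]ᵢ) / (Σ P·[cation]ᵢ + Σ P·[anion]ₒ)]
Numerator = 1×8.65 + 19×105 + 0.19×4.32 = 2004
Denominator = 1×115 + 19×13.7 + 0.19×126 = 399.2
Vm = 61.2 · log₁₀(5.0207) = 61.2 × (0.7008) = 42.89 mV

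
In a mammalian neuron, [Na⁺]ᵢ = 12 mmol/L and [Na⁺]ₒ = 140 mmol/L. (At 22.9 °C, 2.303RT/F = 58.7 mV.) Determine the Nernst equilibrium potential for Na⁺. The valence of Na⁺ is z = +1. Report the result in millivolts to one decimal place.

E = (58.7/z) · log₁₀([Na⁺]_out/[Na⁺]_in) with z = +1.
= (58.7/1) · log₁₀(140/12) = 58.70 · log₁₀(11.67)
= 58.70 · (1.0669) = 62.63 mV

62.6 mV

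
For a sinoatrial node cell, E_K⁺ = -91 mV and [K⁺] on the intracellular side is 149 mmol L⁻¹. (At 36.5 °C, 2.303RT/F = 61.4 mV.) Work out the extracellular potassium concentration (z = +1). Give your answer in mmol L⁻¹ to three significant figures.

4.91 mmol L⁻¹

Nernst: E = (61.4/1) · log₁₀([out]/[in]), so log₁₀([out]/[in]) = -91.0 × 1 / 61.4 = -1.4821.
[out]/[in] = 10^(-1.4821) = 0.03295.
[out] = 0.03295 × 149 = 4.91 mmol L⁻¹.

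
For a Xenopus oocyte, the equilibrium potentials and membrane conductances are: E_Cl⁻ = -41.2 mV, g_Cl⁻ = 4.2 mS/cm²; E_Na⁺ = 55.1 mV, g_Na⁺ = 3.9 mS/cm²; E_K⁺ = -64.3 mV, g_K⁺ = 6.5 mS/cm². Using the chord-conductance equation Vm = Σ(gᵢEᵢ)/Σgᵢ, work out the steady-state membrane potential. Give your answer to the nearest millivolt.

-26 mV

Σ gᵢEᵢ = 4.2·(-41.2) + 3.9·(55.1) + 6.5·(-64.3) = -376.10
Σ gᵢ = 4.2 + 3.9 + 6.5 = 14.6
Vm = -376.10 / 14.6 = -25.76 mV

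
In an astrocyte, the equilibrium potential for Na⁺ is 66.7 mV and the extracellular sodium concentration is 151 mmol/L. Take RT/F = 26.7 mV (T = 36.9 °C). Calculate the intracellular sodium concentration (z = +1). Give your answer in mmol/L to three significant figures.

12.4 mmol/L

Nernst: E = (26.7/1) · ln([out]/[in]), so ln([out]/[in]) = 66.7 × 1 / 26.7 = 2.4981.
[out]/[in] = e^(2.4981) = 12.16.
[in] = 151 / 12.16 = 12.42 mmol/L.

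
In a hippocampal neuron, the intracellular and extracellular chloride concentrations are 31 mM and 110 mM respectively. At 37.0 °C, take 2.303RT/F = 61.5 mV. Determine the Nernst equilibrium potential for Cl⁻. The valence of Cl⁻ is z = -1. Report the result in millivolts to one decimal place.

-33.8 mV

E = (61.5/z) · log₁₀([Cl⁻]_out/[Cl⁻]_in) with z = -1.
For an anion, dividing by z = -1 reverses the sign.
= (61.5/-1) · log₁₀(110/31) = -61.50 · log₁₀(3.548)
= -61.50 · (0.5500) = -33.83 mV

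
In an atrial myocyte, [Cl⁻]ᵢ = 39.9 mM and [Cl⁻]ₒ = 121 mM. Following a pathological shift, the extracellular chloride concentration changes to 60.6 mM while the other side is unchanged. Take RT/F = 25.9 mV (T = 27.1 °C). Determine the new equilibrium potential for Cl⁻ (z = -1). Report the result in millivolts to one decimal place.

-10.8 mV

After the shift: [Cl⁻]_out = 60.6, [Cl⁻]_in = 39.9 mM.
E_new = (25.9/-1)·ln(60.6/39.9) = -25.90 · (0.4179) = -10.82 mV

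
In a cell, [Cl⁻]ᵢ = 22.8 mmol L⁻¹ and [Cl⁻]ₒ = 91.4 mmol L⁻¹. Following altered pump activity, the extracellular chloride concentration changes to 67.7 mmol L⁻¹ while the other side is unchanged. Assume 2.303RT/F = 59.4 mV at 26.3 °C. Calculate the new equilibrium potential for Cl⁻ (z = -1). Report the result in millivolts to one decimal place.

-28.1 mV

After the shift: [Cl⁻]_out = 67.7, [Cl⁻]_in = 22.8 mmol L⁻¹.
E_new = (59.4/-1)·log₁₀(67.7/22.8) = -59.40 · (0.4727) = -28.08 mV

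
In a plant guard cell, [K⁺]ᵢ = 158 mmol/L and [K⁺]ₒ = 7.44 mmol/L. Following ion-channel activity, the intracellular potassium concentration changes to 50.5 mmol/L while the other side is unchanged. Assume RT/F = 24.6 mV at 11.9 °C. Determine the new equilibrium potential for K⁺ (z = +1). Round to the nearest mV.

After the shift: [K⁺]_out = 7.44, [K⁺]_in = 50.5 mmol/L.
E_new = (24.6/1)·ln(7.44/50.5) = 24.60 · (-1.9151) = -47.11 mV

-47 mV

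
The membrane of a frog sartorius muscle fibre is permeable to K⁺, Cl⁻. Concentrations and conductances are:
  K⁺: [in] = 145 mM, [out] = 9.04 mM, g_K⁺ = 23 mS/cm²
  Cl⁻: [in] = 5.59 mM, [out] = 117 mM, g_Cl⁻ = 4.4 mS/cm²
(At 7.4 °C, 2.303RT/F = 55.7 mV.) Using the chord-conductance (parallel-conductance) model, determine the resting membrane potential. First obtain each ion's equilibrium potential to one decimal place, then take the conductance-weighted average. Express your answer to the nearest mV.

-68 mV

E_K⁺ = (55.7/1)·log₁₀(9.04/145) = -67.1 mV
E_Cl⁻ = (55.7/-1)·log₁₀(117/5.59) = -73.6 mV
Vm = (Σ gᵢEᵢ)/(Σ gᵢ) = (23·-67.1 + 4.4·-73.6) / (23 + 4.4)
= -1867.14 / 27.4 = -68.14 mV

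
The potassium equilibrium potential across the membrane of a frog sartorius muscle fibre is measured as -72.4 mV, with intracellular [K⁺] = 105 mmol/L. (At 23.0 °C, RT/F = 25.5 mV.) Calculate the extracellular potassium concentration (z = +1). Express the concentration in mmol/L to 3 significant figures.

6.14 mmol/L

Nernst: E = (25.5/1) · ln([out]/[in]), so ln([out]/[in]) = -72.4 × 1 / 25.5 = -2.8392.
[out]/[in] = e^(-2.8392) = 0.05847.
[out] = 0.05847 × 105 = 6.14 mmol/L.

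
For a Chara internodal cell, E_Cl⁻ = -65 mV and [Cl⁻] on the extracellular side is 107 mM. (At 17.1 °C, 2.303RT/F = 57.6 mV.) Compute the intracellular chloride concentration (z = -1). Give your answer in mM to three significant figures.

Nernst: E = (57.6/-1) · log₁₀([out]/[in]), so log₁₀([out]/[in]) = -65.0 × -1 / 57.6 = 1.1285.
[out]/[in] = 10^(1.1285) = 13.44.
[in] = 107 / 13.44 = 7.96 mM.

7.96 mM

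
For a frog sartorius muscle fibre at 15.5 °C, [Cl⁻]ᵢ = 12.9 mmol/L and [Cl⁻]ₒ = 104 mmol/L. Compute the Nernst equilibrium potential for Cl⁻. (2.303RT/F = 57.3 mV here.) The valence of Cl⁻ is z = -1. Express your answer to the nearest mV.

-52 mV

E = (57.3/z) · log₁₀([Cl⁻]_out/[Cl⁻]_in) with z = -1.
For an anion, dividing by z = -1 reverses the sign.
= (57.3/-1) · log₁₀(104/12.9) = -57.30 · log₁₀(8.062)
= -57.30 · (0.9064) = -51.94 mV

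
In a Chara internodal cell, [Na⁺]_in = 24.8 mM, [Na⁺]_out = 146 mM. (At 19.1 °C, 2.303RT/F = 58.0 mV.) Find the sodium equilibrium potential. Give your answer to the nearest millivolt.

45 mV

E = (58.0/z) · log₁₀([Na⁺]_out/[Na⁺]_in) with z = +1.
= (58.0/1) · log₁₀(146/24.8) = 58.00 · log₁₀(5.887)
= 58.00 · (0.7699) = 44.65 mV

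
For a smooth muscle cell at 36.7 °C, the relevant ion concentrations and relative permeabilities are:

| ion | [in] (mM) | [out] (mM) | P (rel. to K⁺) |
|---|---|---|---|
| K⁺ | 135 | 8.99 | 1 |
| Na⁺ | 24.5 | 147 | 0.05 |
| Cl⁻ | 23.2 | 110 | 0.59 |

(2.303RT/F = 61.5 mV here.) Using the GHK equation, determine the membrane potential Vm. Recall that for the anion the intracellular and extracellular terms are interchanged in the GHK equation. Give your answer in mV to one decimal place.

-50.8 mV

Vm = 61.5 · log₁₀[(Σ P·[cation]ₒ + Σ P·[anion]ᵢ) / (Σ P·[cation]ᵢ + Σ P·[anion]ₒ)]
Numerator = 1×8.99 + 0.05×147 + 0.59×23.2 = 30.03
Denominator = 1×135 + 0.05×24.5 + 0.59×110 = 201.1
Vm = 61.5 · log₁₀(0.1493) = 61.5 × (-0.8259) = -50.80 mV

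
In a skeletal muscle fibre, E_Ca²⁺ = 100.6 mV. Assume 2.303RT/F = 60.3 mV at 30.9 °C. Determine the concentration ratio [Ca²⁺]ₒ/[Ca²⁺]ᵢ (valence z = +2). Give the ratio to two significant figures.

2200

log₁₀([out]/[in]) = E·z/(60.3) = 100.6 × 2 / 60.3 = 3.3367
[out]/[in] = 10^(3.3367) = 2171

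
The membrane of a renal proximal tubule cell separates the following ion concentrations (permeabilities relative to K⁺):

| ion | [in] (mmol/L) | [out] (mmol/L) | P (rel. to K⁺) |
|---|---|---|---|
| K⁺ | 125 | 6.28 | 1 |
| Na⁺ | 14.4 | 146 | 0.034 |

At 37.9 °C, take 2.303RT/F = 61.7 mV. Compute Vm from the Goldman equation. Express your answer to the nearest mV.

Vm = 61.7 · log₁₀[(Σ P·[cation]ₒ + Σ P·[anion]ᵢ) / (Σ P·[cation]ᵢ + Σ P·[anion]ₒ)]
Numerator = 1×6.28 + 0.034×146 = 11.24
Denominator = 1×125 + 0.034×14.4 = 125.5
Vm = 61.7 · log₁₀(0.089601) = 61.7 × (-1.0477) = -64.64 mV

-65 mV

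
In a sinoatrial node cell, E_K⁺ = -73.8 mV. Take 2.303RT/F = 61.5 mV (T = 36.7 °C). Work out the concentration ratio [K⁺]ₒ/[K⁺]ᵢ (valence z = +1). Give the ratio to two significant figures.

0.063

log₁₀([out]/[in]) = E·z/(61.5) = -73.8 × 1 / 61.5 = -1.2000
[out]/[in] = 10^(-1.2000) = 0.0631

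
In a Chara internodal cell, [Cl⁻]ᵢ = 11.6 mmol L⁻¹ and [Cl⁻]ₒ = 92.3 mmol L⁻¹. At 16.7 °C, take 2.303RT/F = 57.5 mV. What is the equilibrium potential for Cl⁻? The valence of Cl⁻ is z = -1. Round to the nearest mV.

-52 mV

E = (57.5/z) · log₁₀([Cl⁻]_out/[Cl⁻]_in) with z = -1.
For an anion, dividing by z = -1 reverses the sign.
= (57.5/-1) · log₁₀(92.3/11.6) = -57.50 · log₁₀(7.957)
= -57.50 · (0.9007) = -51.79 mV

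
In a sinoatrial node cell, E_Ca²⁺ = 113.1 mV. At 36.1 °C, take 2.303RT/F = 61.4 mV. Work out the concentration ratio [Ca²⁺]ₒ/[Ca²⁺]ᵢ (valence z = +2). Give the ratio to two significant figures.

4800

log₁₀([out]/[in]) = E·z/(61.4) = 113.1 × 2 / 61.4 = 3.6840
[out]/[in] = 10^(3.6840) = 4831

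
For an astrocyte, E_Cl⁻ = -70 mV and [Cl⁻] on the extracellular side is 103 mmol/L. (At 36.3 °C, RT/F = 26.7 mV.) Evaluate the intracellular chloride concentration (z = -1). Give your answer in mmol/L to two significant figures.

Nernst: E = (26.7/-1) · ln([out]/[in]), so ln([out]/[in]) = -70.0 × -1 / 26.7 = 2.6217.
[out]/[in] = e^(2.6217) = 13.76.
[in] = 103 / 13.76 = 7.486 mmol/L.

7.5 mmol/L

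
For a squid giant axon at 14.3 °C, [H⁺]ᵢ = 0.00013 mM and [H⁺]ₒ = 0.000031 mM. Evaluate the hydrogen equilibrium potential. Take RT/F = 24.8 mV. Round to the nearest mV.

E = (24.8/z) · ln([H⁺]_out/[H⁺]_in) with z = +1.
= (24.8/1) · ln(0.000031/0.00013) = 24.80 · ln(0.2385)
= 24.80 · (-1.4335) = -35.55 mV

-36 mV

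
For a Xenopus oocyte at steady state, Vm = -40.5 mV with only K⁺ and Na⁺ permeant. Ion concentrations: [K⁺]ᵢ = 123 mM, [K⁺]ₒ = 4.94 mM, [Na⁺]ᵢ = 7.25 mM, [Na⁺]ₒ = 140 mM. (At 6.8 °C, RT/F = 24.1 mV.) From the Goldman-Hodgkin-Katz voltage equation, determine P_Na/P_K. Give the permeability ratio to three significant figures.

0.130

Let α = P_Na/P_K. GHK: Vm = 24.1·ln[(Kₒ + α·Naₒ)/(Kᵢ + α·Naᵢ)].
e^(Vm/24.1) = e^(-40.5/24.1) = 0.18628
So 0.18628·(Kᵢ + α·Naᵢ) = Kₒ + α·Naₒ → α = (0.18628·123.0 − 4.94) / (140.0 − 0.18628·7.25)
α = (22.91 − 4.94) / (140.0 − 1.351) = 17.97/138.6 = 0.1296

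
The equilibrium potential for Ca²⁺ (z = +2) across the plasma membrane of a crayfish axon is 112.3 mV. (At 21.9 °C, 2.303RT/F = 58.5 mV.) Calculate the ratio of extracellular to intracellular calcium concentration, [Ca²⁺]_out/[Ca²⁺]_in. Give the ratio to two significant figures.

6900

log₁₀([out]/[in]) = E·z/(58.5) = 112.3 × 2 / 58.5 = 3.8393
[out]/[in] = 10^(3.8393) = 6907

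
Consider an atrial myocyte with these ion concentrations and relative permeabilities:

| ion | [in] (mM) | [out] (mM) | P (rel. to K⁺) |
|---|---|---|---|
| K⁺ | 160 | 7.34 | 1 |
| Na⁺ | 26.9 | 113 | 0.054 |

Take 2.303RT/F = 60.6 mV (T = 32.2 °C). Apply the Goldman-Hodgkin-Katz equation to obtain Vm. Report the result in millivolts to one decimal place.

Vm = 60.6 · log₁₀[(Σ P·[cation]ₒ + Σ P·[anion]ᵢ) / (Σ P·[cation]ᵢ + Σ P·[anion]ₒ)]
Numerator = 1×7.34 + 0.054×113 = 13.44
Denominator = 1×160 + 0.054×26.9 = 161.5
Vm = 60.6 · log₁₀(0.083257) = 60.6 × (-1.0796) = -65.42 mV

-65.4 mV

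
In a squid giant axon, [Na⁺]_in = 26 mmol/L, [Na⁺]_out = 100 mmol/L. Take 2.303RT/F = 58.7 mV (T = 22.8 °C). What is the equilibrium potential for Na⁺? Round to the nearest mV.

E = (58.7/z) · log₁₀([Na⁺]_out/[Na⁺]_in) with z = +1.
= (58.7/1) · log₁₀(100/26) = 58.70 · log₁₀(3.846)
= 58.70 · (0.5850) = 34.34 mV

34 mV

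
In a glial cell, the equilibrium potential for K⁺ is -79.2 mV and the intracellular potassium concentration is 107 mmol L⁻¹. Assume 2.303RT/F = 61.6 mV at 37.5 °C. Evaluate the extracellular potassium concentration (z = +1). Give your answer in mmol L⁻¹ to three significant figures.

Nernst: E = (61.6/1) · log₁₀([out]/[in]), so log₁₀([out]/[in]) = -79.2 × 1 / 61.6 = -1.2857.
[out]/[in] = 10^(-1.2857) = 0.05179.
[out] = 0.05179 × 107 = 5.542 mmol L⁻¹.

5.54 mmol L⁻¹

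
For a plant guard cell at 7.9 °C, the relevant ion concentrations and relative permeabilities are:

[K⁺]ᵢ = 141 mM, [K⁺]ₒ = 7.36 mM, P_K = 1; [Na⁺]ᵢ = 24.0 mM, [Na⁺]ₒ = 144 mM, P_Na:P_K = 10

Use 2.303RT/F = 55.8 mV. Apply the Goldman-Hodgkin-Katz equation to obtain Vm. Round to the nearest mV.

Vm = 55.8 · log₁₀[(Σ P·[cation]ₒ + Σ P·[anion]ᵢ) / (Σ P·[cation]ᵢ + Σ P·[anion]ₒ)]
Numerator = 1×7.36 + 10×144 = 1447
Denominator = 1×141 + 10×24.0 = 381
Vm = 55.8 · log₁₀(3.7988) = 55.8 × (0.5797) = 32.34 mV

32 mV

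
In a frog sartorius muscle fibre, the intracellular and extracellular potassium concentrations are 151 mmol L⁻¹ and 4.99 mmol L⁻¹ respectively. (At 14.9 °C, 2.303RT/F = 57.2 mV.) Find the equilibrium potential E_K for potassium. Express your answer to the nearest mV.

-85 mV

E = (57.2/z) · log₁₀([K⁺]_out/[K⁺]_in) with z = +1.
= (57.2/1) · log₁₀(4.99/151) = 57.20 · log₁₀(0.03305)
= 57.20 · (-1.4809) = -84.71 mV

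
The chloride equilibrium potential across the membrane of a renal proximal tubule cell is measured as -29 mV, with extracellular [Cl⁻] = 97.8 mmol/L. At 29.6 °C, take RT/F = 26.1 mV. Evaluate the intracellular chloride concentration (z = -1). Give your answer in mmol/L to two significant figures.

Nernst: E = (26.1/-1) · ln([out]/[in]), so ln([out]/[in]) = -29.0 × -1 / 26.1 = 1.1111.
[out]/[in] = e^(1.1111) = 3.038.
[in] = 97.8 / 3.038 = 32.2 mmol/L.

32 mmol/L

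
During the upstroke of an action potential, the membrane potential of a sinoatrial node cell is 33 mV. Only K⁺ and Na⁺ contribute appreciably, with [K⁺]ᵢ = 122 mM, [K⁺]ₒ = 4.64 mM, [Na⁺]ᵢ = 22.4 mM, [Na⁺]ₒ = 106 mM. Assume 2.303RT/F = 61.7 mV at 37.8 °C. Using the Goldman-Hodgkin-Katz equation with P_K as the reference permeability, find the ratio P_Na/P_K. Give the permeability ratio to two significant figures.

14

Let α = P_Na/P_K. GHK: Vm = 61.7·log₁₀[(Kₒ + α·Naₒ)/(Kᵢ + α·Naᵢ)].
10^(Vm/61.7) = 10^(33.0/61.7) = 3.4265
So 3.4265·(Kᵢ + α·Naᵢ) = Kₒ + α·Naₒ → α = (3.4265·122.0 − 4.64) / (106.0 − 3.4265·22.4)
α = (418 − 4.64) / (106.0 − 76.75) = 413.4/29.25 = 14.13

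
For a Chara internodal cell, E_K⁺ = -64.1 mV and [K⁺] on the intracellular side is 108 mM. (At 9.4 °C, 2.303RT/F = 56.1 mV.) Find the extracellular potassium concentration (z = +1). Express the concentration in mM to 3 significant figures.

7.78 mM

Nernst: E = (56.1/1) · log₁₀([out]/[in]), so log₁₀([out]/[in]) = -64.1 × 1 / 56.1 = -1.1426.
[out]/[in] = 10^(-1.1426) = 0.07201.
[out] = 0.07201 × 108 = 7.777 mM.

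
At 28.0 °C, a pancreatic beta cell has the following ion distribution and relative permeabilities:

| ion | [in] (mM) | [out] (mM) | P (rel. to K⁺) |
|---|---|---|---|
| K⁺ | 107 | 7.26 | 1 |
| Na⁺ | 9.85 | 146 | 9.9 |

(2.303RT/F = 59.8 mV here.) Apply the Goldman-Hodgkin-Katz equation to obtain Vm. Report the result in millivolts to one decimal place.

50.9 mV

Vm = 59.8 · log₁₀[(Σ P·[cation]ₒ + Σ P·[anion]ᵢ) / (Σ P·[cation]ᵢ + Σ P·[anion]ₒ)]
Numerator = 1×7.26 + 9.9×146 = 1453
Denominator = 1×107 + 9.9×9.85 = 204.5
Vm = 59.8 · log₁₀(7.103) = 59.8 × (0.8514) = 50.92 mV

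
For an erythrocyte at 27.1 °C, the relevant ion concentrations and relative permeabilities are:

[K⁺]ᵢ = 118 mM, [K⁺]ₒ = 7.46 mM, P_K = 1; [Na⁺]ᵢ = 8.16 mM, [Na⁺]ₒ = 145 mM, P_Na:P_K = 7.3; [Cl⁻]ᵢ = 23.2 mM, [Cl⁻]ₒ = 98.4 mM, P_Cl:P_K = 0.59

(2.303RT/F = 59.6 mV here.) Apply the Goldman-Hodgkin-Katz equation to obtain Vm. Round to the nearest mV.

Vm = 59.6 · log₁₀[(Σ P·[cation]ₒ + Σ P·[anion]ᵢ) / (Σ P·[cation]ᵢ + Σ P·[anion]ₒ)]
Numerator = 1×7.46 + 7.3×145 + 0.59×23.2 = 1080
Denominator = 1×118 + 7.3×8.16 + 0.59×98.4 = 235.6
Vm = 59.6 · log₁₀(4.5821) = 59.6 × (0.6611) = 39.40 mV

39 mV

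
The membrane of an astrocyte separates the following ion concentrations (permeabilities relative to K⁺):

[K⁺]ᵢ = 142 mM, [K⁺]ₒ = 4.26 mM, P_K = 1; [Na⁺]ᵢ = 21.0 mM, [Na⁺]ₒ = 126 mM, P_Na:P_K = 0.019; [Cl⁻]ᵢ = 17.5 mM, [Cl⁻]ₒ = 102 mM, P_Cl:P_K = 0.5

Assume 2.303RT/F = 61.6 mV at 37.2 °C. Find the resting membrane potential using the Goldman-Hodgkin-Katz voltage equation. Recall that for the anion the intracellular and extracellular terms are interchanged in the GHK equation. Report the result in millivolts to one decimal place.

Vm = 61.6 · log₁₀[(Σ P·[cation]ₒ + Σ P·[anion]ᵢ) / (Σ P·[cation]ᵢ + Σ P·[anion]ₒ)]
Numerator = 1×4.26 + 0.019×126 + 0.5×17.5 = 15.4
Denominator = 1×142 + 0.019×21.0 + 0.5×102 = 193.4
Vm = 61.6 · log₁₀(0.079649) = 61.6 × (-1.0988) = -67.69 mV

-67.7 mV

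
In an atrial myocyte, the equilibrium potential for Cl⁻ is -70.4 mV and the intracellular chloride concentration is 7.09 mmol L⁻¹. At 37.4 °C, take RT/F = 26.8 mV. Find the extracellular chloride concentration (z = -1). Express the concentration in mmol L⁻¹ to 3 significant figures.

Nernst: E = (26.8/-1) · ln([out]/[in]), so ln([out]/[in]) = -70.4 × -1 / 26.8 = 2.6269.
[out]/[in] = e^(2.6269) = 13.83.
[out] = 13.83 × 7.09 = 98.06 mmol L⁻¹.

98.1 mmol L⁻¹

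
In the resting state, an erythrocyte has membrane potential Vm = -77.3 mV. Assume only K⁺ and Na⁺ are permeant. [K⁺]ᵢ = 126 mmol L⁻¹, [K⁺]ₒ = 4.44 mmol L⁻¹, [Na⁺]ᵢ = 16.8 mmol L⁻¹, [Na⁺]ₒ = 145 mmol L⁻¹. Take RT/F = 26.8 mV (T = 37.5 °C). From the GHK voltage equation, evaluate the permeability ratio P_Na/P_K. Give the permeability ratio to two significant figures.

Let α = P_Na/P_K. GHK: Vm = 26.8·ln[(Kₒ + α·Naₒ)/(Kᵢ + α·Naᵢ)].
e^(Vm/26.8) = e^(-77.3/26.8) = 0.055892
So 0.055892·(Kᵢ + α·Naᵢ) = Kₒ + α·Naₒ → α = (0.055892·126.0 − 4.44) / (145.0 − 0.055892·16.8)
α = (7.042 − 4.44) / (145.0 − 0.939) = 2.602/144.1 = 0.01806

0.018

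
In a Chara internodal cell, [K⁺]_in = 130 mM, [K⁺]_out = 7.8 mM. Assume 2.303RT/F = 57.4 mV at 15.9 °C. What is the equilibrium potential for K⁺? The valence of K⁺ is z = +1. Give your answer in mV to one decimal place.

-70.1 mV

E = (57.4/z) · log₁₀([K⁺]_out/[K⁺]_in) with z = +1.
= (57.4/1) · log₁₀(7.8/130) = 57.40 · log₁₀(0.06)
= 57.40 · (-1.2218) = -70.13 mV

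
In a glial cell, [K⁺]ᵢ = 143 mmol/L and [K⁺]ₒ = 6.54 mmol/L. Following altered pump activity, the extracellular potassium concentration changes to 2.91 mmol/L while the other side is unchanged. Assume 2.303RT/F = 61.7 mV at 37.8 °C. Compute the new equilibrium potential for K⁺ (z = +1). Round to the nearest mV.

-104 mV

After the shift: [K⁺]_out = 2.91, [K⁺]_in = 143 mmol/L.
E_new = (61.7/1)·log₁₀(2.91/143) = 61.70 · (-1.6914) = -104.36 mV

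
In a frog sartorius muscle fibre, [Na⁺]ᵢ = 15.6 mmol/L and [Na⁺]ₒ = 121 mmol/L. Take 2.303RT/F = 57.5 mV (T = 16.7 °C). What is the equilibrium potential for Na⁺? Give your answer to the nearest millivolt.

E = (57.5/z) · log₁₀([Na⁺]_out/[Na⁺]_in) with z = +1.
= (57.5/1) · log₁₀(121/15.6) = 57.50 · log₁₀(7.756)
= 57.50 · (0.8897) = 51.16 mV

51 mV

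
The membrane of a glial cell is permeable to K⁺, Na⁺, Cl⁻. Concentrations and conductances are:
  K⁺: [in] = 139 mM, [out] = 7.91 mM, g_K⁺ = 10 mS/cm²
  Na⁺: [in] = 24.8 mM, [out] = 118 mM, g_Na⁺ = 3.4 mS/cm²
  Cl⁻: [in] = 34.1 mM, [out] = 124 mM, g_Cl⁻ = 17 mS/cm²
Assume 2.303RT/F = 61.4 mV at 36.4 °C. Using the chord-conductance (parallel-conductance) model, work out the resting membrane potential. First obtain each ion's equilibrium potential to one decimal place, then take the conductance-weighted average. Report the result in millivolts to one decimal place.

E_K⁺ = (61.4/1)·log₁₀(7.91/139) = -76.4 mV
E_Na⁺ = (61.4/1)·log₁₀(118/24.8) = 41.6 mV
E_Cl⁻ = (61.4/-1)·log₁₀(124/34.1) = -34.4 mV
Vm = (Σ gᵢEᵢ)/(Σ gᵢ) = (10·-76.4 + 3.4·41.6 + 17·-34.4) / (10 + 3.4 + 17)
= -1207.36 / 30.4 = -39.72 mV

-39.7 mV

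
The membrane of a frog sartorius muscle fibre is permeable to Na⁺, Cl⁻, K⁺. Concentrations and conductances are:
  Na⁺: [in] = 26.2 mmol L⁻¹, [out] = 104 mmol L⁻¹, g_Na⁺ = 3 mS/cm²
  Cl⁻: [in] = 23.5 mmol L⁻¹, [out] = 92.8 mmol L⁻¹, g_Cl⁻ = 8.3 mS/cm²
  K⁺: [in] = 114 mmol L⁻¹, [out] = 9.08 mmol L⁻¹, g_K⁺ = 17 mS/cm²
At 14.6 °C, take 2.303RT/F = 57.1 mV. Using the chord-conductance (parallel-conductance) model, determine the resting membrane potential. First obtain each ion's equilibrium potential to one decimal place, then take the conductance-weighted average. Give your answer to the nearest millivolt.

E_Na⁺ = (57.1/1)·log₁₀(104/26.2) = 34.2 mV
E_Cl⁻ = (57.1/-1)·log₁₀(92.8/23.5) = -34.1 mV
E_K⁺ = (57.1/1)·log₁₀(9.08/114) = -62.7 mV
Vm = (Σ gᵢEᵢ)/(Σ gᵢ) = (3·34.2 + 8.3·-34.1 + 17·-62.7) / (3 + 8.3 + 17)
= -1246.33 / 28.3 = -44.04 mV

-44 mV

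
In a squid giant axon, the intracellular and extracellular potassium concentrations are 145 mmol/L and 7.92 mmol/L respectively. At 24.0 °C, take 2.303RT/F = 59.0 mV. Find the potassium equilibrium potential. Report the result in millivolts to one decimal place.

E = (59.0/z) · log₁₀([K⁺]_out/[K⁺]_in) with z = +1.
= (59.0/1) · log₁₀(7.92/145) = 59.00 · log₁₀(0.05462)
= 59.00 · (-1.2626) = -74.50 mV

-74.5 mV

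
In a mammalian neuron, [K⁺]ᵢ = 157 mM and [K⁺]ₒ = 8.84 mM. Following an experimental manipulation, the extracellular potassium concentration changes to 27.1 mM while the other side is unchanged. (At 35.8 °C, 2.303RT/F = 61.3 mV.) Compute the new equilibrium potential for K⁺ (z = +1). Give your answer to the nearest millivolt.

After the shift: [K⁺]_out = 27.1, [K⁺]_in = 157 mM.
E_new = (61.3/1)·log₁₀(27.1/157) = 61.30 · (-0.7629) = -46.77 mV

-47 mV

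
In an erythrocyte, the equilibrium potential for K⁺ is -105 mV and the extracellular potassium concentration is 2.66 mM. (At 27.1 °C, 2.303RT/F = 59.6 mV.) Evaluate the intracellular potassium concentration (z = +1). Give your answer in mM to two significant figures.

Nernst: E = (59.6/1) · log₁₀([out]/[in]), so log₁₀([out]/[in]) = -105.0 × 1 / 59.6 = -1.7617.
[out]/[in] = 10^(-1.7617) = 0.01731.
[in] = 2.66 / 0.01731 = 153.7 mM.

150 mM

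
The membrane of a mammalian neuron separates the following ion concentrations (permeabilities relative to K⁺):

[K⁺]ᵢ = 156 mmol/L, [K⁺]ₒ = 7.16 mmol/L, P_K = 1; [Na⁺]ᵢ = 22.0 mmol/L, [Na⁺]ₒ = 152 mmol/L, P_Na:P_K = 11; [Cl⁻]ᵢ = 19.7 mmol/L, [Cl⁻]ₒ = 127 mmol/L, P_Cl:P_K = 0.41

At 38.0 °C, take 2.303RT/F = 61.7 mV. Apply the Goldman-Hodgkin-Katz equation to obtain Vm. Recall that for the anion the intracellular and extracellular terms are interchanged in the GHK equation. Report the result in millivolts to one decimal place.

35.4 mV

Vm = 61.7 · log₁₀[(Σ P·[cation]ₒ + Σ P·[anion]ᵢ) / (Σ P·[cation]ᵢ + Σ P·[anion]ₒ)]
Numerator = 1×7.16 + 11×152 + 0.41×19.7 = 1687
Denominator = 1×156 + 11×22.0 + 0.41×127 = 450.1
Vm = 61.7 · log₁₀(3.7488) = 61.7 × (0.5739) = 35.41 mV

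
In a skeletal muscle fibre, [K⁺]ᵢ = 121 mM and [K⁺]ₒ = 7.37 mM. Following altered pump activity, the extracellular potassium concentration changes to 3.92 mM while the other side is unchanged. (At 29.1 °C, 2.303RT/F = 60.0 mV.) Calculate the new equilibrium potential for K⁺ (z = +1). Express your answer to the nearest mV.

-89 mV

After the shift: [K⁺]_out = 3.92, [K⁺]_in = 121 mM.
E_new = (60.0/1)·log₁₀(3.92/121) = 60.00 · (-1.4895) = -89.37 mV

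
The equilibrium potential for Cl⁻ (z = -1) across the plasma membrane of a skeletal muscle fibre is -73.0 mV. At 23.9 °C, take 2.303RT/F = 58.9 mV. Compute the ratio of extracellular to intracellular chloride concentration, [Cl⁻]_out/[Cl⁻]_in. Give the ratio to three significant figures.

17.4

log₁₀([out]/[in]) = E·z/(58.9) = -73.0 × -1 / 58.9 = 1.2394
[out]/[in] = 10^(1.2394) = 17.35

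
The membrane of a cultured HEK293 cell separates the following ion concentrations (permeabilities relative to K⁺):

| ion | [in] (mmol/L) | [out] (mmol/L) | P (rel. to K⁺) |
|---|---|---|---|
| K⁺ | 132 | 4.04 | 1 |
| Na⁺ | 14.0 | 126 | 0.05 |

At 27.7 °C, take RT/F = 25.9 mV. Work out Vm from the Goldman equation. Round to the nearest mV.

Vm = 25.9 · ln[(Σ P·[cation]ₒ + Σ P·[anion]ᵢ) / (Σ P·[cation]ᵢ + Σ P·[anion]ₒ)]
Numerator = 1×4.04 + 0.05×126 = 10.34
Denominator = 1×132 + 0.05×14.0 = 132.7
Vm = 25.9 · ln(0.07792) = 25.9 × (-2.5521) = -66.10 mV

-66 mV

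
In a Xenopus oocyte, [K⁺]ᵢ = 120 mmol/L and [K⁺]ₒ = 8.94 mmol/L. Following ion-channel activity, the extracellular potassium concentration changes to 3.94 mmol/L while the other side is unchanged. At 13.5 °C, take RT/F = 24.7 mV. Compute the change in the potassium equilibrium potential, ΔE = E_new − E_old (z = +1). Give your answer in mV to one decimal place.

-20.2 mV

E_old = (24.7/1)·ln(8.94/120) = -64.14 mV
E_new = (24.7/1)·ln(3.94/120) = -84.38 mV
ΔE = -84.38 − (-64.14) = -20.24 mV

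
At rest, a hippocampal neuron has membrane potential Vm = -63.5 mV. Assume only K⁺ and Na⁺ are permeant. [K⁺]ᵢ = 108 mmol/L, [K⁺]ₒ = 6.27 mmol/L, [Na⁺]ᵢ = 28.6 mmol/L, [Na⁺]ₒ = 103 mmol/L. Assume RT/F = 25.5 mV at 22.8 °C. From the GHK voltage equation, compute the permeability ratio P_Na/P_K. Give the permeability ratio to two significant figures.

Let α = P_Na/P_K. GHK: Vm = 25.5·ln[(Kₒ + α·Naₒ)/(Kᵢ + α·Naᵢ)].
e^(Vm/25.5) = e^(-63.5/25.5) = 0.082894
So 0.082894·(Kᵢ + α·Naᵢ) = Kₒ + α·Naₒ → α = (0.082894·108.0 − 6.27) / (103.0 − 0.082894·28.6)
α = (8.953 − 6.27) / (103.0 − 2.371) = 2.683/100.6 = 0.02666

0.027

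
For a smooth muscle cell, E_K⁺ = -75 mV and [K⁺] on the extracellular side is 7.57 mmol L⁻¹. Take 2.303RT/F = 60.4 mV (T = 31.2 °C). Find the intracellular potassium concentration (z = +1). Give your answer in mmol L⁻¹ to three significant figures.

Nernst: E = (60.4/1) · log₁₀([out]/[in]), so log₁₀([out]/[in]) = -75.0 × 1 / 60.4 = -1.2417.
[out]/[in] = 10^(-1.2417) = 0.05732.
[in] = 7.57 / 0.05732 = 132.1 mmol L⁻¹.

132 mmol L⁻¹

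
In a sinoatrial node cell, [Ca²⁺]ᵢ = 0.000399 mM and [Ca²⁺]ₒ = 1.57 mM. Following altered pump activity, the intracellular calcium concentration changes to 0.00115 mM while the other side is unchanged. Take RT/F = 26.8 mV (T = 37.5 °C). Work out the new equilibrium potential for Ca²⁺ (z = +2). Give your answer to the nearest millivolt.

After the shift: [Ca²⁺]_out = 1.57, [Ca²⁺]_in = 0.00115 mM.
E_new = (26.8/2)·ln(1.57/0.00115) = 13.40 · (7.2191) = 96.74 mV

97 mV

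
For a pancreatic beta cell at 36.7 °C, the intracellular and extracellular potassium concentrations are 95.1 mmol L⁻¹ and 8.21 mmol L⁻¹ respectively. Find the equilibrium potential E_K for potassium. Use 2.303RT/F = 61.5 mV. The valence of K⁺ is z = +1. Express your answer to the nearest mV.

E = (61.5/z) · log₁₀([K⁺]_out/[K⁺]_in) with z = +1.
= (61.5/1) · log₁₀(8.21/95.1) = 61.50 · log₁₀(0.08633)
= 61.50 · (-1.0638) = -65.43 mV

-65 mV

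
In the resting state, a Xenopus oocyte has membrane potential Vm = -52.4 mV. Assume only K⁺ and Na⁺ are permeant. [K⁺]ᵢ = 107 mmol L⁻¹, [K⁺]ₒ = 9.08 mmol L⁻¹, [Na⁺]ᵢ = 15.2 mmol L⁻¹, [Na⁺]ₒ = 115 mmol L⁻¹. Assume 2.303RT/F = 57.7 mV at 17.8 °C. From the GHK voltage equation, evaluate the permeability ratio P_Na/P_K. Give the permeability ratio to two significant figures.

0.037

Let α = P_Na/P_K. GHK: Vm = 57.7·log₁₀[(Kₒ + α·Naₒ)/(Kᵢ + α·Naᵢ)].
10^(Vm/57.7) = 10^(-52.4/57.7) = 0.12355
So 0.12355·(Kᵢ + α·Naᵢ) = Kₒ + α·Naₒ → α = (0.12355·107.0 − 9.08) / (115.0 − 0.12355·15.2)
α = (13.22 − 9.08) / (115.0 − 1.878) = 4.14/113.1 = 0.0366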